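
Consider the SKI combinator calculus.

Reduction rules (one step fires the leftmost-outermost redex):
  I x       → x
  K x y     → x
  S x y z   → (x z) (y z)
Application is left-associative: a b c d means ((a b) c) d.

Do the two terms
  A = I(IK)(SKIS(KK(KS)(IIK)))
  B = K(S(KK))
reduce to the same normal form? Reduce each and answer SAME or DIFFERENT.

Answer: SAME — A ⇓ K(S(KK)), B ⇓ K(S(KK))

Reduction:
Term A:
  start: I(IK)(SKIS(KK(KS)(IIK)))
  →1  IK(SKIS(KK(KS)(IIK)))
  →2  K(SKIS(KK(KS)(IIK)))
  →3  K(KS(IS)(KK(KS)(IIK)))
  →4  K(S(KK(KS)(IIK)))
  →5  K(S(K(IIK)))
  →6  K(S(K(IK)))
  →7  K(S(KK))

Term B:
  start: K(S(KK))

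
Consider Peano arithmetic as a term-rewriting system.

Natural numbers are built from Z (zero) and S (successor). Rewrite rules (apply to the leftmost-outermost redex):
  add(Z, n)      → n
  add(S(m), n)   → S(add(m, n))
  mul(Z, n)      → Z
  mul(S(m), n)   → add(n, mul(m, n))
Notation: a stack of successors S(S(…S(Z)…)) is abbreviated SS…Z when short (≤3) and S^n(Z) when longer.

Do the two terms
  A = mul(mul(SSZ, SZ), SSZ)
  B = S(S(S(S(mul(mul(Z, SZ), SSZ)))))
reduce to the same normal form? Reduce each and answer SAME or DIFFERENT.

Term A:
  start: mul(mul(SSZ, SZ), SSZ)
  →1  mul(add(SZ, mul(SZ, SZ)), SSZ)
  →2  mul(S(add(Z, mul(SZ, SZ))), SSZ)
  →3  add(SSZ, mul(add(Z, mul(SZ, SZ)), SSZ))
  →4  S(add(SZ, mul(add(Z, mul(SZ, SZ)), SSZ)))
  →5  S(S(add(Z, mul(add(Z, mul(SZ, SZ)), SSZ))))
  →6  S(S(mul(add(Z, mul(SZ, SZ)), SSZ)))
  →7  S(S(mul(mul(SZ, SZ), SSZ)))
  →8  S(S(mul(add(SZ, mul(Z, SZ)), SSZ)))
  →9  S(S(mul(S(add(Z, mul(Z, SZ))), SSZ)))
  →10  S(S(add(SSZ, mul(add(Z, mul(Z, SZ)), SSZ))))
  →11  S(S(S(add(SZ, mul(add(Z, mul(Z, SZ)), SSZ)))))
  →12  S(S(S(S(add(Z, mul(add(Z, mul(Z, SZ)), SSZ))))))
  →13  S(S(S(S(mul(add(Z, mul(Z, SZ)), SSZ)))))
  →14  S(S(S(S(mul(mul(Z, SZ), SSZ)))))
  →15  S(S(S(S(mul(Z, SSZ)))))
  →16  S^4(Z)

Term B:
  start: S(S(S(S(mul(mul(Z, SZ), SSZ)))))
  →1  S(S(S(S(mul(Z, SSZ)))))
  →2  S^4(Z)

Answer: SAME — A ⇓ S^4(Z), B ⇓ S^4(Z)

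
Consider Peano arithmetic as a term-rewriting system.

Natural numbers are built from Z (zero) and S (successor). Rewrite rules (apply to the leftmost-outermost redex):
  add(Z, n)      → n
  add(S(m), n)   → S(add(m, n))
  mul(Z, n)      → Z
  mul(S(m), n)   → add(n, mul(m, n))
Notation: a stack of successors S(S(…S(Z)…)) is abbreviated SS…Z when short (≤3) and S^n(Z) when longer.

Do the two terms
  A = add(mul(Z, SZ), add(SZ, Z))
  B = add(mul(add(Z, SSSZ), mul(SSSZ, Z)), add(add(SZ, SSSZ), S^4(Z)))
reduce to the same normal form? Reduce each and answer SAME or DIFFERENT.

Answer: DIFFERENT — A ⇓ SZ, B ⇓ S^8(Z)

Reduction:
Term A:
  start: add(mul(Z, SZ), add(SZ, Z))
  [1] add(Z, add(SZ, Z))
  [2] add(SZ, Z)
  [3] S(add(Z, Z))
  [4] SZ

Term B:
  start: add(mul(add(Z, SSSZ), mul(SSSZ, Z)), add(add(SZ, SSSZ), S^4(Z)))
  [1] add(mul(SSSZ, mul(SSSZ, Z)), add(add(SZ, SSSZ), S^4(Z)))
  [2] add(add(mul(SSSZ, Z), mul(SSZ, mul(SSSZ, Z))), add(add(SZ, SSSZ), S^4(Z)))
  [3] add(add(add(Z, mul(SSZ, Z)), mul(SSZ, mul(SSSZ, Z))), add(add(SZ, SSSZ), S^4(Z)))
  [4] add(add(mul(SSZ, Z), mul(SSZ, mul(SSSZ, Z))), add(add(SZ, SSSZ), S^4(Z)))
  [5] add(add(add(Z, mul(SZ, Z)), mul(SSZ, mul(SSSZ, Z))), add(add(SZ, SSSZ), S^4(Z)))
  [6] add(add(mul(SZ, Z), mul(SSZ, mul(SSSZ, Z))), add(add(SZ, SSSZ), S^4(Z)))
  [7] add(add(add(Z, mul(Z, Z)), mul(SSZ, mul(SSSZ, Z))), add(add(SZ, SSSZ), S^4(Z)))
  [8] add(add(mul(Z, Z), mul(SSZ, mul(SSSZ, Z))), add(add(SZ, SSSZ), S^4(Z)))
  [9] add(add(Z, mul(SSZ, mul(SSSZ, Z))), add(add(SZ, SSSZ), S^4(Z)))
  [10] add(mul(SSZ, mul(SSSZ, Z)), add(add(SZ, SSSZ), S^4(Z)))
  [11] add(add(mul(SSSZ, Z), mul(SZ, mul(SSSZ, Z))), add(add(SZ, SSSZ), S^4(Z)))
  [12] add(add(add(Z, mul(SSZ, Z)), mul(SZ, mul(SSSZ, Z))), add(add(SZ, SSSZ), S^4(Z)))
  [13] add(add(mul(SSZ, Z), mul(SZ, mul(SSSZ, Z))), add(add(SZ, SSSZ), S^4(Z)))
  [14] add(add(add(Z, mul(SZ, Z)), mul(SZ, mul(SSSZ, Z))), add(add(SZ, SSSZ), S^4(Z)))
  [15] add(add(mul(SZ, Z), mul(SZ, mul(SSSZ, Z))), add(add(SZ, SSSZ), S^4(Z)))
  [16] add(add(add(Z, mul(Z, Z)), mul(SZ, mul(SSSZ, Z))), add(add(SZ, SSSZ), S^4(Z)))
  [17] add(add(mul(Z, Z), mul(SZ, mul(SSSZ, Z))), add(add(SZ, SSSZ), S^4(Z)))
  [18] add(add(Z, mul(SZ, mul(SSSZ, Z))), add(add(SZ, SSSZ), S^4(Z)))
  [19] add(mul(SZ, mul(SSSZ, Z)), add(add(SZ, SSSZ), S^4(Z)))
  [20] add(add(mul(SSSZ, Z), mul(Z, mul(SSSZ, Z))), add(add(SZ, SSSZ), S^4(Z)))
  [21] add(add(add(Z, mul(SSZ, Z)), mul(Z, mul(SSSZ, Z))), add(add(SZ, SSSZ), S^4(Z)))
  [22] add(add(mul(SSZ, Z), mul(Z, mul(SSSZ, Z))), add(add(SZ, SSSZ), S^4(Z)))
  [23] add(add(add(Z, mul(SZ, Z)), mul(Z, mul(SSSZ, Z))), add(add(SZ, SSSZ), S^4(Z)))
  [24] add(add(mul(SZ, Z), mul(Z, mul(SSSZ, Z))), add(add(SZ, SSSZ), S^4(Z)))
  [25] add(add(add(Z, mul(Z, Z)), mul(Z, mul(SSSZ, Z))), add(add(SZ, SSSZ), S^4(Z)))
  [26] add(add(mul(Z, Z), mul(Z, mul(SSSZ, Z))), add(add(SZ, SSSZ), S^4(Z)))
  [27] add(add(Z, mul(Z, mul(SSSZ, Z))), add(add(SZ, SSSZ), S^4(Z)))
  [28] add(mul(Z, mul(SSSZ, Z)), add(add(SZ, SSSZ), S^4(Z)))
  [29] add(Z, add(add(SZ, SSSZ), S^4(Z)))
  [30] add(add(SZ, SSSZ), S^4(Z))
  [31] add(S(add(Z, SSSZ)), S^4(Z))
  [32] S(add(add(Z, SSSZ), S^4(Z)))
  [33] S(add(SSSZ, S^4(Z)))
  [34] S(S(add(SSZ, S^4(Z))))
  [35] S(S(S(add(SZ, S^4(Z)))))
  [36] S(S(S(S(add(Z, S^4(Z))))))
  [37] S^8(Z)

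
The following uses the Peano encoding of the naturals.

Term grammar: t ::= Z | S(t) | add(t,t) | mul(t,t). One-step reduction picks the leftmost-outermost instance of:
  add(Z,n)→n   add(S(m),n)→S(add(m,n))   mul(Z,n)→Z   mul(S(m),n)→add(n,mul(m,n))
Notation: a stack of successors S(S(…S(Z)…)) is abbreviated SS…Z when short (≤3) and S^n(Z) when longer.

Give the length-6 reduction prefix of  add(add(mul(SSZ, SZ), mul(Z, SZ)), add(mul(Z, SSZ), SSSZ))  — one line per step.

Answer: after 6 steps: S(add(add(add(SZ, mul(Z, SZ)), mul(Z, SZ)), add(mul(Z, SSZ), SSSZ)))

Derivation:
  start: add(add(mul(SSZ, SZ), mul(Z, SZ)), add(mul(Z, SSZ), SSSZ))
  →1  add(add(add(SZ, mul(SZ, SZ)), mul(Z, SZ)), add(mul(Z, SSZ), SSSZ))
  →2  add(add(S(add(Z, mul(SZ, SZ))), mul(Z, SZ)), add(mul(Z, SSZ), SSSZ))
  →3  add(S(add(add(Z, mul(SZ, SZ)), mul(Z, SZ))), add(mul(Z, SSZ), SSSZ))
  →4  S(add(add(add(Z, mul(SZ, SZ)), mul(Z, SZ)), add(mul(Z, SSZ), SSSZ)))
  →5  S(add(add(mul(SZ, SZ), mul(Z, SZ)), add(mul(Z, SSZ), SSSZ)))
  →6  S(add(add(add(SZ, mul(Z, SZ)), mul(Z, SZ)), add(mul(Z, SSZ), SSSZ)))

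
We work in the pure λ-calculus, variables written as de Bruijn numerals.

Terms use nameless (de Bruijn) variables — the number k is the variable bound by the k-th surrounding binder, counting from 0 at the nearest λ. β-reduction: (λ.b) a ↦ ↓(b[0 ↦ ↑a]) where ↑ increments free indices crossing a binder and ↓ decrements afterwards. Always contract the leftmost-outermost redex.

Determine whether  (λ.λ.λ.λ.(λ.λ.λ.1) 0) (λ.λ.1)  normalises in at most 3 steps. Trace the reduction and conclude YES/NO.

  start: (λ.λ.λ.λ.(λ.λ.λ.1) 0) (λ.λ.1)
  [1] λ.λ.λ.(λ.λ.λ.1) 0
  [2] λ.λ.λ.λ.λ.1

Answer: YES — reaches normal form λ.λ.λ.λ.λ.1 in 2 ≤ 3 steps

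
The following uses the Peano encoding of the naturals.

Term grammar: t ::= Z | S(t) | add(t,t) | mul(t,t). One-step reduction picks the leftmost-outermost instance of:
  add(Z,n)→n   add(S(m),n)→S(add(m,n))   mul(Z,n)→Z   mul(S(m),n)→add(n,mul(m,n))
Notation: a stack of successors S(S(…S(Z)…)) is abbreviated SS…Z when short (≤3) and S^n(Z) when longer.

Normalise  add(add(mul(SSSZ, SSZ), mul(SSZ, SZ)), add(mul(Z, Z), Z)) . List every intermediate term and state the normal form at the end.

Answer: normal form = S^8(Z)  (in 38 steps)

Derivation:
  start: add(add(mul(SSSZ, SSZ), mul(SSZ, SZ)), add(mul(Z, Z), Z))
  [1] add(add(add(SSZ, mul(SSZ, SSZ)), mul(SSZ, SZ)), add(mul(Z, Z), Z))
  [2] add(add(S(add(SZ, mul(SSZ, SSZ))), mul(SSZ, SZ)), add(mul(Z, Z), Z))
  [3] add(S(add(add(SZ, mul(SSZ, SSZ)), mul(SSZ, SZ))), add(mul(Z, Z), Z))
  [4] S(add(add(add(SZ, mul(SSZ, SSZ)), mul(SSZ, SZ)), add(mul(Z, Z), Z)))
  [5] S(add(add(S(add(Z, mul(SSZ, SSZ))), mul(SSZ, SZ)), add(mul(Z, Z), Z)))
  [6] S(add(S(add(add(Z, mul(SSZ, SSZ)), mul(SSZ, SZ))), add(mul(Z, Z), Z)))
  [7] S(S(add(add(add(Z, mul(SSZ, SSZ)), mul(SSZ, SZ)), add(mul(Z, Z), Z))))
  [8] S(S(add(add(mul(SSZ, SSZ), mul(SSZ, SZ)), add(mul(Z, Z), Z))))
  [9] S(S(add(add(add(SSZ, mul(SZ, SSZ)), mul(SSZ, SZ)), add(mul(Z, Z), Z))))
  [10] S(S(add(add(S(add(SZ, mul(SZ, SSZ))), mul(SSZ, SZ)), add(mul(Z, Z), Z))))
  [11] S(S(add(S(add(add(SZ, mul(SZ, SSZ)), mul(SSZ, SZ))), add(mul(Z, Z), Z))))
  [12] S(S(S(add(add(add(SZ, mul(SZ, SSZ)), mul(SSZ, SZ)), add(mul(Z, Z), Z)))))
  [13] S(S(S(add(add(S(add(Z, mul(SZ, SSZ))), mul(SSZ, SZ)), add(mul(Z, Z), Z)))))
  [14] S(S(S(add(S(add(add(Z, mul(SZ, SSZ)), mul(SSZ, SZ))), add(mul(Z, Z), Z)))))
  [15] S(S(S(S(add(add(add(Z, mul(SZ, SSZ)), mul(SSZ, SZ)), add(mul(Z, Z), Z))))))
  [16] S(S(S(S(add(add(mul(SZ, SSZ), mul(SSZ, SZ)), add(mul(Z, Z), Z))))))
  [17] S(S(S(S(add(add(add(SSZ, mul(Z, SSZ)), mul(SSZ, SZ)), add(mul(Z, Z), Z))))))
  [18] S(S(S(S(add(add(S(add(SZ, mul(Z, SSZ))), mul(SSZ, SZ)), add(mul(Z, Z), Z))))))
  [19] S(S(S(S(add(S(add(add(SZ, mul(Z, SSZ)), mul(SSZ, SZ))), add(mul(Z, Z), Z))))))
  [20] S(S(S(S(S(add(add(add(SZ, mul(Z, SSZ)), mul(SSZ, SZ)), add(mul(Z, Z), Z)))))))
  [21] S(S(S(S(S(add(add(S(add(Z, mul(Z, SSZ))), mul(SSZ, SZ)), add(mul(Z, Z), Z)))))))
  [22] S(S(S(S(S(add(S(add(add(Z, mul(Z, SSZ)), mul(SSZ, SZ))), add(mul(Z, Z), Z)))))))
  [23] S(S(S(S(S(S(add(add(add(Z, mul(Z, SSZ)), mul(SSZ, SZ)), add(mul(Z, Z), Z))))))))
  [24] S(S(S(S(S(S(add(add(mul(Z, SSZ), mul(SSZ, SZ)), add(mul(Z, Z), Z))))))))
  [25] S(S(S(S(S(S(add(add(Z, mul(SSZ, SZ)), add(mul(Z, Z), Z))))))))
  [26] S(S(S(S(S(S(add(mul(SSZ, SZ), add(mul(Z, Z), Z))))))))
  [27] S(S(S(S(S(S(add(add(SZ, mul(SZ, SZ)), add(mul(Z, Z), Z))))))))
  [28] S(S(S(S(S(S(add(S(add(Z, mul(SZ, SZ))), add(mul(Z, Z), Z))))))))
  [29] S(S(S(S(S(S(S(add(add(Z, mul(SZ, SZ)), add(mul(Z, Z), Z)))))))))
  [30] S(S(S(S(S(S(S(add(mul(SZ, SZ), add(mul(Z, Z), Z)))))))))
  [31] S(S(S(S(S(S(S(add(add(SZ, mul(Z, SZ)), add(mul(Z, Z), Z)))))))))
  [32] S(S(S(S(S(S(S(add(S(add(Z, mul(Z, SZ))), add(mul(Z, Z), Z)))))))))
  [33] S(S(S(S(S(S(S(S(add(add(Z, mul(Z, SZ)), add(mul(Z, Z), Z))))))))))
  [34] S(S(S(S(S(S(S(S(add(mul(Z, SZ), add(mul(Z, Z), Z))))))))))
  [35] S(S(S(S(S(S(S(S(add(Z, add(mul(Z, Z), Z))))))))))
  [36] S(S(S(S(S(S(S(S(add(mul(Z, Z), Z)))))))))
  [37] S(S(S(S(S(S(S(S(add(Z, Z)))))))))
  [38] S^8(Z)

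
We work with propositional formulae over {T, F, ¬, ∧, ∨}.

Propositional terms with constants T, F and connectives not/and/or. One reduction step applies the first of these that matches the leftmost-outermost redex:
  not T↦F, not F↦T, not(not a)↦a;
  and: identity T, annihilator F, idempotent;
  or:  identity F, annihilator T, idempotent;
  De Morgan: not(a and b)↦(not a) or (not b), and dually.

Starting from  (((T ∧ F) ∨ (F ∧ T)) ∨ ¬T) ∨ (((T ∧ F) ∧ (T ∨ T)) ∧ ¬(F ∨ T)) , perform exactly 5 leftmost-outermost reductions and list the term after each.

Answer: after 5 steps: F ∨ (((T ∧ F) ∧ (T ∨ T)) ∧ ¬(F ∨ T))

Reduction:
  start: (((T ∧ F) ∨ (F ∧ T)) ∨ ¬T) ∨ (((T ∧ F) ∧ (T ∨ T)) ∧ ¬(F ∨ T))
  step 1: ((F ∨ (F ∧ T)) ∨ ¬T) ∨ (((T ∧ F) ∧ (T ∨ T)) ∧ ¬(F ∨ T))
  step 2: ((F ∧ T) ∨ ¬T) ∨ (((T ∧ F) ∧ (T ∨ T)) ∧ ¬(F ∨ T))
  step 3: (F ∨ ¬T) ∨ (((T ∧ F) ∧ (T ∨ T)) ∧ ¬(F ∨ T))
  step 4: ¬T ∨ (((T ∧ F) ∧ (T ∨ T)) ∧ ¬(F ∨ T))
  step 5: F ∨ (((T ∧ F) ∧ (T ∨ T)) ∧ ¬(F ∨ T))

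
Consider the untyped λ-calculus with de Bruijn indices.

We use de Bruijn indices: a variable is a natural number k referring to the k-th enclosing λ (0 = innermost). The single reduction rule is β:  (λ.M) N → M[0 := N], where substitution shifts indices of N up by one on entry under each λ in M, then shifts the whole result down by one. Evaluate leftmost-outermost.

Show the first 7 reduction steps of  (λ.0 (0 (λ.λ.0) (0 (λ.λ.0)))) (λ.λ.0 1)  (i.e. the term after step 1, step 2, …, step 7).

  start: (λ.0 (0 (λ.λ.0) (0 (λ.λ.0)))) (λ.λ.0 1)
  [1] (λ.λ.0 1) ((λ.λ.0 1) (λ.λ.0) ((λ.λ.0 1) (λ.λ.0)))
  [2] λ.0 ((λ.λ.0 1) (λ.λ.0) ((λ.λ.0 1) (λ.λ.0)))
  [3] λ.0 ((λ.0 (λ.λ.0)) ((λ.λ.0 1) (λ.λ.0)))
  [4] λ.0 ((λ.λ.0 1) (λ.λ.0) (λ.λ.0))
  [5] λ.0 ((λ.0 (λ.λ.0)) (λ.λ.0))
  [6] λ.0 ((λ.λ.0) (λ.λ.0))
  [7] λ.0 (λ.0)

Answer: after 7 steps: λ.0 (λ.0)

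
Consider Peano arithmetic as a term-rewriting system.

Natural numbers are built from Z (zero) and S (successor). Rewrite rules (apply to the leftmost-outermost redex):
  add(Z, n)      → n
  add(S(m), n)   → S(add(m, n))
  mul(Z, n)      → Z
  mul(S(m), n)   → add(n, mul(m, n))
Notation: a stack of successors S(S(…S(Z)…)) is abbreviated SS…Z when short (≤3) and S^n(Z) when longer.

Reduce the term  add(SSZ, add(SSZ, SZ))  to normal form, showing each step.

  start: add(SSZ, add(SSZ, SZ))
  →1  S(add(SZ, add(SSZ, SZ)))
  →2  S(S(add(Z, add(SSZ, SZ))))
  →3  S(S(add(SSZ, SZ)))
  →4  S(S(S(add(SZ, SZ))))
  →5  S(S(S(S(add(Z, SZ)))))
  →6  S^5(Z)

Answer: normal form = S^5(Z)  (in 6 steps)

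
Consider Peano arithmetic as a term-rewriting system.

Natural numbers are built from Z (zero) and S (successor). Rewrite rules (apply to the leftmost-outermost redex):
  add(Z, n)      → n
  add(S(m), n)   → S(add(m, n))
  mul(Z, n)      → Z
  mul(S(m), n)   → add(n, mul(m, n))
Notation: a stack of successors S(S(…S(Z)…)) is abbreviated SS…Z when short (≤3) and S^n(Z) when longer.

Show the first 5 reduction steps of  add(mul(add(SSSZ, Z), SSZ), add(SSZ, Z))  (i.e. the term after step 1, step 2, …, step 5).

  start: add(mul(add(SSSZ, Z), SSZ), add(SSZ, Z))
  →1  add(mul(S(add(SSZ, Z)), SSZ), add(SSZ, Z))
  →2  add(add(SSZ, mul(add(SSZ, Z), SSZ)), add(SSZ, Z))
  →3  add(S(add(SZ, mul(add(SSZ, Z), SSZ))), add(SSZ, Z))
  →4  S(add(add(SZ, mul(add(SSZ, Z), SSZ)), add(SSZ, Z)))
  →5  S(add(S(add(Z, mul(add(SSZ, Z), SSZ))), add(SSZ, Z)))

Answer: after 5 steps: S(add(S(add(Z, mul(add(SSZ, Z), SSZ))), add(SSZ, Z)))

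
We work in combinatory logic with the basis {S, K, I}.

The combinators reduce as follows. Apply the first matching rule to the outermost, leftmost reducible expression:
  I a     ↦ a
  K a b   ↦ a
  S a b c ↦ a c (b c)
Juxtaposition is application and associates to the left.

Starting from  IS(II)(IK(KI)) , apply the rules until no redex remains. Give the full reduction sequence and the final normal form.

Answer: normal form = SI(K(KI))  (in 3 steps)

Derivation:
  start: IS(II)(IK(KI))
  [1] S(II)(IK(KI))
  [2] SI(IK(KI))
  [3] SI(K(KI))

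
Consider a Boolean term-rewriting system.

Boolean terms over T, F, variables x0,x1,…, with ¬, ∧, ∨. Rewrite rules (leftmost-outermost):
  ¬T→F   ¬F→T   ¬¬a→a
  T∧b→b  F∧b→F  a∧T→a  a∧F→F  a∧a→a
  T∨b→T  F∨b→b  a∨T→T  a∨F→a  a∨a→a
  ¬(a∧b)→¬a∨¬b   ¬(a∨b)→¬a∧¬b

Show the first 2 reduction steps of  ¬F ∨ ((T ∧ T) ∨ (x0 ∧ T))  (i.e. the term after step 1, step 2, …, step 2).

Answer: after 2 steps: T

Derivation:
  start: ¬F ∨ ((T ∧ T) ∨ (x0 ∧ T))
  [1] T ∨ ((T ∧ T) ∨ (x0 ∧ T))
  [2] T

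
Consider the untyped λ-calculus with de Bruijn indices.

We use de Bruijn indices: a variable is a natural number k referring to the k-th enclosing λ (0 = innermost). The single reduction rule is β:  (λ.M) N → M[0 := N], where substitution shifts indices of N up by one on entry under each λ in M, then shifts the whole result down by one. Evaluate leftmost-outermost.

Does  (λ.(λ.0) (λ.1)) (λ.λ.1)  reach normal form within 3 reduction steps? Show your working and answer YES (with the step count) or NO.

  start: (λ.(λ.0) (λ.1)) (λ.λ.1)
  →1  (λ.0) (λ.λ.λ.1)
  →2  λ.λ.λ.1

Answer: YES — reaches normal form λ.λ.λ.1 in 2 ≤ 3 steps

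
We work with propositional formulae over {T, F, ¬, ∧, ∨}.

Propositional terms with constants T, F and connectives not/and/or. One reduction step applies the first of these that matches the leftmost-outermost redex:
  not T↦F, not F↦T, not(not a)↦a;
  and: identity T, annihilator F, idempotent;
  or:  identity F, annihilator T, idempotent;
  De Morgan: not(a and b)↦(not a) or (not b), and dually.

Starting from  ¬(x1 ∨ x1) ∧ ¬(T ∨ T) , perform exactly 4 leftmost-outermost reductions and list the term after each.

Answer: after 4 steps: ¬x1 ∧ ¬T

Derivation:
  start: ¬(x1 ∨ x1) ∧ ¬(T ∨ T)
  [1] (¬x1 ∧ ¬x1) ∧ ¬(T ∨ T)
  [2] ¬x1 ∧ ¬(T ∨ T)
  [3] ¬x1 ∧ (¬T ∧ ¬T)
  [4] ¬x1 ∧ ¬T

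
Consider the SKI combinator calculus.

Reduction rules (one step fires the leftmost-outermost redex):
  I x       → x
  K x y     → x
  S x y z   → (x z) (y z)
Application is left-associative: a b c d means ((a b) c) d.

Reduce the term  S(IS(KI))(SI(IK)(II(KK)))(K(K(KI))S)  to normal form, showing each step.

Answer: normal form = KI  (in 7 steps)

Reduction:
  start: S(IS(KI))(SI(IK)(II(KK)))(K(K(KI))S)
  [1] IS(KI)(K(K(KI))S)(SI(IK)(II(KK))(K(K(KI))S))
  [2] S(KI)(K(K(KI))S)(SI(IK)(II(KK))(K(K(KI))S))
  [3] KI(SI(IK)(II(KK))(K(K(KI))S))(K(K(KI))S(SI(IK)(II(KK))(K(K(KI))S)))
  [4] I(K(K(KI))S(SI(IK)(II(KK))(K(K(KI))S)))
  [5] K(K(KI))S(SI(IK)(II(KK))(K(K(KI))S))
  [6] K(KI)(SI(IK)(II(KK))(K(K(KI))S))
  [7] KI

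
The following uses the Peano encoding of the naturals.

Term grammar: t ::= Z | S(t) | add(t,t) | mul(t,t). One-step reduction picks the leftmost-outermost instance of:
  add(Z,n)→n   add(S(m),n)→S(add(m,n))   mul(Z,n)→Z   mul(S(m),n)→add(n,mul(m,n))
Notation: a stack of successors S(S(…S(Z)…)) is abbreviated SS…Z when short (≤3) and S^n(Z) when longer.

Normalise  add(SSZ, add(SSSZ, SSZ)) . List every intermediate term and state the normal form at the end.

Answer: normal form = S^7(Z)  (in 7 steps)

Working:
  start: add(SSZ, add(SSSZ, SSZ))
  step 1: S(add(SZ, add(SSSZ, SSZ)))
  step 2: S(S(add(Z, add(SSSZ, SSZ))))
  step 3: S(S(add(SSSZ, SSZ)))
  step 4: S(S(S(add(SSZ, SSZ))))
  step 5: S(S(S(S(add(SZ, SSZ)))))
  step 6: S(S(S(S(S(add(Z, SSZ))))))
  step 7: S^7(Z)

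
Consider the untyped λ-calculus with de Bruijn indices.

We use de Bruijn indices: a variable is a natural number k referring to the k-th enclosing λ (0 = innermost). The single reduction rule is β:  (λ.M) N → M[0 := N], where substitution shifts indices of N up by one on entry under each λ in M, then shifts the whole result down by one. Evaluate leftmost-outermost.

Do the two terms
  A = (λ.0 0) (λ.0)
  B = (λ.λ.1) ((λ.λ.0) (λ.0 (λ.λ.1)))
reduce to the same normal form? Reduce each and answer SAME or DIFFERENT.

Term A:
  start: (λ.0 0) (λ.0)
  →1  (λ.0) (λ.0)
  →2  λ.0

Term B:
  start: (λ.λ.1) ((λ.λ.0) (λ.0 (λ.λ.1)))
  →1  λ.(λ.λ.0) (λ.0 (λ.λ.1))
  →2  λ.λ.0

Answer: DIFFERENT — A ⇓ λ.0, B ⇓ λ.λ.0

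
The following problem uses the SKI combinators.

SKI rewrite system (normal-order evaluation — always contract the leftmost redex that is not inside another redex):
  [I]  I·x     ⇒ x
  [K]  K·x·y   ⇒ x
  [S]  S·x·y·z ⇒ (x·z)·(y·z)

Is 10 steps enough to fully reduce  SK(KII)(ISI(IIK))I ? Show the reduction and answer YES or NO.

Answer: YES — reaches normal form KI in 8 ≤ 10 steps

Reduction:
  start: SK(KII)(ISI(IIK))I
  [1] K(ISI(IIK))(KII(ISI(IIK)))I
  [2] ISI(IIK)I
  [3] SI(IIK)I
  [4] II(IIKI)
  [5] I(IIKI)
  [6] IIKI
  [7] IKI
  [8] KI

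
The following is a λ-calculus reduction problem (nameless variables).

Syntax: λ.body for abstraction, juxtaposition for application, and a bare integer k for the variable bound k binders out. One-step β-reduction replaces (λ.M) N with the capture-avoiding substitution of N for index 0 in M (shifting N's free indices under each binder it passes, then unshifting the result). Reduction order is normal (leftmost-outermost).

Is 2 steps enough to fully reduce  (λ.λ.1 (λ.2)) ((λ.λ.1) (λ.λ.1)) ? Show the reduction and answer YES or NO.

Answer: NO — after 2 steps the term is λ.(λ.λ.λ.1) (λ.(λ.λ.1) (λ.λ.1)), not yet normal

Derivation:
  start: (λ.λ.1 (λ.2)) ((λ.λ.1) (λ.λ.1))
  [1] λ.(λ.λ.1) (λ.λ.1) (λ.(λ.λ.1) (λ.λ.1))
  [2] λ.(λ.λ.λ.1) (λ.(λ.λ.1) (λ.λ.1))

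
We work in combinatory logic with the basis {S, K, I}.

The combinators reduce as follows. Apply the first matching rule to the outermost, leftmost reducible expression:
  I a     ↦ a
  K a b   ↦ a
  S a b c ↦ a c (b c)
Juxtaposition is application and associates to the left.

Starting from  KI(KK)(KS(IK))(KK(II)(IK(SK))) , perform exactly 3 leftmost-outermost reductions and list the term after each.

  start: KI(KK)(KS(IK))(KK(II)(IK(SK)))
  [1] I(KS(IK))(KK(II)(IK(SK)))
  [2] KS(IK)(KK(II)(IK(SK)))
  [3] S(KK(II)(IK(SK)))

Answer: after 3 steps: S(KK(II)(IK(SK)))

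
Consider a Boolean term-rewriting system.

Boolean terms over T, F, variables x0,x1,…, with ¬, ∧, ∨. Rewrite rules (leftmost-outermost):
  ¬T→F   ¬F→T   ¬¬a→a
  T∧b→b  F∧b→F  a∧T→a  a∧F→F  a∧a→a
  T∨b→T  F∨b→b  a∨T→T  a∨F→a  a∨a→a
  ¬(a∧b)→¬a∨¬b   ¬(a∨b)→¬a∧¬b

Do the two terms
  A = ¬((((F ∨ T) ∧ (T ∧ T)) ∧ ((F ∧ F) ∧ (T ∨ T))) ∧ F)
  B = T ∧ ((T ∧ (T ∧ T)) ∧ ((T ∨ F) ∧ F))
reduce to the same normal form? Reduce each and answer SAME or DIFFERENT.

Answer: DIFFERENT — A ⇓ T, B ⇓ F

Derivation:
Term A:
  start: ¬((((F ∨ T) ∧ (T ∧ T)) ∧ ((F ∧ F) ∧ (T ∨ T))) ∧ F)
  →1  ¬(((F ∨ T) ∧ (T ∧ T)) ∧ ((F ∧ F) ∧ (T ∨ T))) ∨ ¬F
  →2  (¬((F ∨ T) ∧ (T ∧ T)) ∨ ¬((F ∧ F) ∧ (T ∨ T))) ∨ ¬F
  →3  ((¬(F ∨ T) ∨ ¬(T ∧ T)) ∨ ¬((F ∧ F) ∧ (T ∨ T))) ∨ ¬F
  →4  (((¬F ∧ ¬T) ∨ ¬(T ∧ T)) ∨ ¬((F ∧ F) ∧ (T ∨ T))) ∨ ¬F
  →5  (((T ∧ ¬T) ∨ ¬(T ∧ T)) ∨ ¬((F ∧ F) ∧ (T ∨ T))) ∨ ¬F
  →6  ((¬T ∨ ¬(T ∧ T)) ∨ ¬((F ∧ F) ∧ (T ∨ T))) ∨ ¬F
  →7  ((F ∨ ¬(T ∧ T)) ∨ ¬((F ∧ F) ∧ (T ∨ T))) ∨ ¬F
  →8  (¬(T ∧ T) ∨ ¬((F ∧ F) ∧ (T ∨ T))) ∨ ¬F
  →9  ((¬T ∨ ¬T) ∨ ¬((F ∧ F) ∧ (T ∨ T))) ∨ ¬F
  →10  (¬T ∨ ¬((F ∧ F) ∧ (T ∨ T))) ∨ ¬F
  →11  (F ∨ ¬((F ∧ F) ∧ (T ∨ T))) ∨ ¬F
  →12  ¬((F ∧ F) ∧ (T ∨ T)) ∨ ¬F
  →13  (¬(F ∧ F) ∨ ¬(T ∨ T)) ∨ ¬F
  →14  ((¬F ∨ ¬F) ∨ ¬(T ∨ T)) ∨ ¬F
  →15  (¬F ∨ ¬(T ∨ T)) ∨ ¬F
  →16  (T ∨ ¬(T ∨ T)) ∨ ¬F
  →17  T ∨ ¬F
  →18  T

Term B:
  start: T ∧ ((T ∧ (T ∧ T)) ∧ ((T ∨ F) ∧ F))
  →1  (T ∧ (T ∧ T)) ∧ ((T ∨ F) ∧ F)
  →2  (T ∧ T) ∧ ((T ∨ F) ∧ F)
  →3  T ∧ ((T ∨ F) ∧ F)
  →4  (T ∨ F) ∧ F
  →5  F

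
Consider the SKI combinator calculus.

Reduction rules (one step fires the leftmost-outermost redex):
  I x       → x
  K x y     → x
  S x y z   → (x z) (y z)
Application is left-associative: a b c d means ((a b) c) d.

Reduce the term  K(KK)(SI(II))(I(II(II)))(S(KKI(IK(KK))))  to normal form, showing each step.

  start: K(KK)(SI(II))(I(II(II)))(S(KKI(IK(KK))))
  step 1: KK(I(II(II)))(S(KKI(IK(KK))))
  step 2: K(S(KKI(IK(KK))))
  step 3: K(S(K(IK(KK))))
  step 4: K(S(K(K(KK))))

Answer: normal form = K(S(K(K(KK))))  (in 4 steps)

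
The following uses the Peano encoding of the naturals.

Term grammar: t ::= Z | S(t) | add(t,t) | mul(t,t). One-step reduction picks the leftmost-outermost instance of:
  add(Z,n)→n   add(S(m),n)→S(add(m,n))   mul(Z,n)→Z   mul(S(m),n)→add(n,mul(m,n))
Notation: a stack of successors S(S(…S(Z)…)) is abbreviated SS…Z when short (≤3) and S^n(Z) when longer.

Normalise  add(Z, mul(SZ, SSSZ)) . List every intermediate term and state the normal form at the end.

Answer: normal form = SSSZ  (in 7 steps)

Working:
  start: add(Z, mul(SZ, SSSZ))
  →1  mul(SZ, SSSZ)
  →2  add(SSSZ, mul(Z, SSSZ))
  →3  S(add(SSZ, mul(Z, SSSZ)))
  →4  S(S(add(SZ, mul(Z, SSSZ))))
  →5  S(S(S(add(Z, mul(Z, SSSZ)))))
  →6  S(S(S(mul(Z, SSSZ))))
  →7  SSSZ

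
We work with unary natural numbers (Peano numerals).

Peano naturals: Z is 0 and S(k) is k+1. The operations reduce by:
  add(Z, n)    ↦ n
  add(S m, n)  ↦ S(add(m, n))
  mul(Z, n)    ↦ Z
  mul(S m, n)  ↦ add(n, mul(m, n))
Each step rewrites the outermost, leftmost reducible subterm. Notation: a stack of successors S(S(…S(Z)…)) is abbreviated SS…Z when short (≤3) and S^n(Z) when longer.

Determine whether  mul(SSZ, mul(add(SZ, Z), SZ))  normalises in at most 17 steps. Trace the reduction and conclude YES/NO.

  start: mul(SSZ, mul(add(SZ, Z), SZ))
  [1] add(mul(add(SZ, Z), SZ), mul(SZ, mul(add(SZ, Z), SZ)))
  [2] add(mul(S(add(Z, Z)), SZ), mul(SZ, mul(add(SZ, Z), SZ)))
  [3] add(add(SZ, mul(add(Z, Z), SZ)), mul(SZ, mul(add(SZ, Z), SZ)))
  [4] add(S(add(Z, mul(add(Z, Z), SZ))), mul(SZ, mul(add(SZ, Z), SZ)))
  [5] S(add(add(Z, mul(add(Z, Z), SZ)), mul(SZ, mul(add(SZ, Z), SZ))))
  [6] S(add(mul(add(Z, Z), SZ), mul(SZ, mul(add(SZ, Z), SZ))))
  [7] S(add(mul(Z, SZ), mul(SZ, mul(add(SZ, Z), SZ))))
  [8] S(add(Z, mul(SZ, mul(add(SZ, Z), SZ))))
  [9] S(mul(SZ, mul(add(SZ, Z), SZ)))
  [10] S(add(mul(add(SZ, Z), SZ), mul(Z, mul(add(SZ, Z), SZ))))
  [11] S(add(mul(S(add(Z, Z)), SZ), mul(Z, mul(add(SZ, Z), SZ))))
  [12] S(add(add(SZ, mul(add(Z, Z), SZ)), mul(Z, mul(add(SZ, Z), SZ))))
  [13] S(add(S(add(Z, mul(add(Z, Z), SZ))), mul(Z, mul(add(SZ, Z), SZ))))
  [14] S(S(add(add(Z, mul(add(Z, Z), SZ)), mul(Z, mul(add(SZ, Z), SZ)))))
  [15] S(S(add(mul(add(Z, Z), SZ), mul(Z, mul(add(SZ, Z), SZ)))))
  [16] S(S(add(mul(Z, SZ), mul(Z, mul(add(SZ, Z), SZ)))))
  [17] S(S(add(Z, mul(Z, mul(add(SZ, Z), SZ)))))

Answer: NO — after 17 steps the term is S(S(add(Z, mul(Z, mul(add(SZ, Z), SZ))))), not yet normal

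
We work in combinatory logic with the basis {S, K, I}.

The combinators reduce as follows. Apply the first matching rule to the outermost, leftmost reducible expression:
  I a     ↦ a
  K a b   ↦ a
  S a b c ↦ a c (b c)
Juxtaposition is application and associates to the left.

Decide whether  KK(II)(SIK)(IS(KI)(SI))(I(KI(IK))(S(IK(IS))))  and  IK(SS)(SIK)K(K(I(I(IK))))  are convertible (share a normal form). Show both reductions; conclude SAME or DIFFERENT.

Term A:
  start: KK(II)(SIK)(IS(KI)(SI))(I(KI(IK))(S(IK(IS))))
  [1] K(SIK)(IS(KI)(SI))(I(KI(IK))(S(IK(IS))))
  [2] SIK(I(KI(IK))(S(IK(IS))))
  [3] I(I(KI(IK))(S(IK(IS))))(K(I(KI(IK))(S(IK(IS)))))
  [4] I(KI(IK))(S(IK(IS)))(K(I(KI(IK))(S(IK(IS)))))
  [5] KI(IK)(S(IK(IS)))(K(I(KI(IK))(S(IK(IS)))))
  [6] I(S(IK(IS)))(K(I(KI(IK))(S(IK(IS)))))
  [7] S(IK(IS))(K(I(KI(IK))(S(IK(IS)))))
  [8] S(K(IS))(K(I(KI(IK))(S(IK(IS)))))
  [9] S(KS)(K(I(KI(IK))(S(IK(IS)))))
  [10] S(KS)(K(KI(IK)(S(IK(IS)))))
  [11] S(KS)(K(I(S(IK(IS)))))
  [12] S(KS)(K(S(IK(IS))))
  [13] S(KS)(K(S(K(IS))))
  [14] S(KS)(K(S(KS)))

Term B:
  start: IK(SS)(SIK)K(K(I(I(IK))))
  [1] K(SS)(SIK)K(K(I(I(IK))))
  [2] SSK(K(I(I(IK))))
  [3] S(K(I(I(IK))))(K(K(I(I(IK)))))
  [4] S(K(I(IK)))(K(K(I(I(IK)))))
  [5] S(K(IK))(K(K(I(I(IK)))))
  [6] S(KK)(K(K(I(I(IK)))))
  [7] S(KK)(K(K(I(IK))))
  [8] S(KK)(K(K(IK)))
  [9] S(KK)(K(KK))

Answer: DIFFERENT — A ⇓ S(KS)(K(S(KS))), B ⇓ S(KK)(K(KK))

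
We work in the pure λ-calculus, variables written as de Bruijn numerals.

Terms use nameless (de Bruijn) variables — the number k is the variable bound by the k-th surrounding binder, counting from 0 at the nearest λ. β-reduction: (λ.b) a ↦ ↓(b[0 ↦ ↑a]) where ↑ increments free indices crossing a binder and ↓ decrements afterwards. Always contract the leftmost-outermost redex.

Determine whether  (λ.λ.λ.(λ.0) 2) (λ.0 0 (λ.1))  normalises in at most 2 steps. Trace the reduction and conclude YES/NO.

Answer: YES — reaches normal form λ.λ.λ.0 0 (λ.1) in 2 ≤ 2 steps

Working:
  start: (λ.λ.λ.(λ.0) 2) (λ.0 0 (λ.1))
  →1  λ.λ.(λ.0) (λ.0 0 (λ.1))
  →2  λ.λ.λ.0 0 (λ.1)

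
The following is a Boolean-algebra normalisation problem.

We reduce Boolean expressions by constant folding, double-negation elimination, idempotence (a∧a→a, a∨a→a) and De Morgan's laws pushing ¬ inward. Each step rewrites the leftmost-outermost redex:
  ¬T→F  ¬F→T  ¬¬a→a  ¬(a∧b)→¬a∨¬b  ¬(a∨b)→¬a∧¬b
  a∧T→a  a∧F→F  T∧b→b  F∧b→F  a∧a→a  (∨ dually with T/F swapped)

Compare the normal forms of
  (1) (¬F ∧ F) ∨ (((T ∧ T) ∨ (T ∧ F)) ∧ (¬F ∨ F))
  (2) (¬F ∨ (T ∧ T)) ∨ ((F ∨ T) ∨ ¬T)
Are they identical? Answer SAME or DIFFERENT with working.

Term A:
  start: (¬F ∧ F) ∨ (((T ∧ T) ∨ (T ∧ F)) ∧ (¬F ∨ F))
  →1  F ∨ (((T ∧ T) ∨ (T ∧ F)) ∧ (¬F ∨ F))
  →2  ((T ∧ T) ∨ (T ∧ F)) ∧ (¬F ∨ F)
  →3  (T ∨ (T ∧ F)) ∧ (¬F ∨ F)
  →4  T ∧ (¬F ∨ F)
  →5  ¬F ∨ F
  →6  ¬F
  →7  T

Term B:
  start: (¬F ∨ (T ∧ T)) ∨ ((F ∨ T) ∨ ¬T)
  →1  (T ∨ (T ∧ T)) ∨ ((F ∨ T) ∨ ¬T)
  →2  T ∨ ((F ∨ T) ∨ ¬T)
  →3  T

Answer: SAME — A ⇓ T, B ⇓ T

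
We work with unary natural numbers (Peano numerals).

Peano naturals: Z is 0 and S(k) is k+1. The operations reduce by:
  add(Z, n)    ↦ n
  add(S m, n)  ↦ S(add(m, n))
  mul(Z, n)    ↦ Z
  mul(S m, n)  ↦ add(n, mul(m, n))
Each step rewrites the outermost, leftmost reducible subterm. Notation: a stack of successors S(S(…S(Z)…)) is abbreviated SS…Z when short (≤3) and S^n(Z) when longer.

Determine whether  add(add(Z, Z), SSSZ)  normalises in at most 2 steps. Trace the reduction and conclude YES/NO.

Answer: YES — reaches normal form SSSZ in 2 ≤ 2 steps

Derivation:
  start: add(add(Z, Z), SSSZ)
  step 1: add(Z, SSSZ)
  step 2: SSSZ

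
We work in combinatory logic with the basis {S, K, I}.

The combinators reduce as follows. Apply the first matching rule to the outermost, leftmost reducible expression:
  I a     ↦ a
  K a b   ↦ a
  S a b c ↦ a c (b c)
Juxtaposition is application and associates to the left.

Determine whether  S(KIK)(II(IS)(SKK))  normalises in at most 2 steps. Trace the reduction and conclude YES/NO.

  start: S(KIK)(II(IS)(SKK))
  [1] SI(II(IS)(SKK))
  [2] SI(I(IS)(SKK))

Answer: NO — after 2 steps the term is SI(I(IS)(SKK)), not yet normal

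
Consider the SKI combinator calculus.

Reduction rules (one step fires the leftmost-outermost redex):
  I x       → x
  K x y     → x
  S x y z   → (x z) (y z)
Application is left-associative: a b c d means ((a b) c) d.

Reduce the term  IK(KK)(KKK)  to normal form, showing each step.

Answer: normal form = KK  (in 2 steps)

Derivation:
  start: IK(KK)(KKK)
  step 1: K(KK)(KKK)
  step 2: KK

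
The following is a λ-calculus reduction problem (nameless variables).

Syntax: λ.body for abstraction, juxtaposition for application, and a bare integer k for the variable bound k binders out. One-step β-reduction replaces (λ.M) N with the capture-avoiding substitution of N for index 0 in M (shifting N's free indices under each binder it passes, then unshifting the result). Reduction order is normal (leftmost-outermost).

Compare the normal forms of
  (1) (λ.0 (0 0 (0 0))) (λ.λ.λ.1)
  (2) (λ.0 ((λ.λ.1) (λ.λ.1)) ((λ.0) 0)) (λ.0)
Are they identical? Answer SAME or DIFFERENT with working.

Answer: SAME — A ⇓ λ.λ.1, B ⇓ λ.λ.1

Reduction:
Term A:
  start: (λ.0 (0 0 (0 0))) (λ.λ.λ.1)
  step 1: (λ.λ.λ.1) ((λ.λ.λ.1) (λ.λ.λ.1) ((λ.λ.λ.1) (λ.λ.λ.1)))
  step 2: λ.λ.1

Term B:
  start: (λ.0 ((λ.λ.1) (λ.λ.1)) ((λ.0) 0)) (λ.0)
  step 1: (λ.0) ((λ.λ.1) (λ.λ.1)) ((λ.0) (λ.0))
  step 2: (λ.λ.1) (λ.λ.1) ((λ.0) (λ.0))
  step 3: (λ.λ.λ.1) ((λ.0) (λ.0))
  step 4: λ.λ.1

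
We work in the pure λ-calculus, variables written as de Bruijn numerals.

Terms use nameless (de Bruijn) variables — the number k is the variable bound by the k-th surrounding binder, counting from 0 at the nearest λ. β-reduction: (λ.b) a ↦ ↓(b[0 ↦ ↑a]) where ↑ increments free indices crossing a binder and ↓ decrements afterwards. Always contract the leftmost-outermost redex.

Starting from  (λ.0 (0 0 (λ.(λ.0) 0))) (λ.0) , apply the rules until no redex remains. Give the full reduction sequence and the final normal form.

Answer: normal form = λ.0  (in 5 steps)

Working:
  start: (λ.0 (0 0 (λ.(λ.0) 0))) (λ.0)
  step 1: (λ.0) ((λ.0) (λ.0) (λ.(λ.0) 0))
  step 2: (λ.0) (λ.0) (λ.(λ.0) 0)
  step 3: (λ.0) (λ.(λ.0) 0)
  step 4: λ.(λ.0) 0
  step 5: λ.0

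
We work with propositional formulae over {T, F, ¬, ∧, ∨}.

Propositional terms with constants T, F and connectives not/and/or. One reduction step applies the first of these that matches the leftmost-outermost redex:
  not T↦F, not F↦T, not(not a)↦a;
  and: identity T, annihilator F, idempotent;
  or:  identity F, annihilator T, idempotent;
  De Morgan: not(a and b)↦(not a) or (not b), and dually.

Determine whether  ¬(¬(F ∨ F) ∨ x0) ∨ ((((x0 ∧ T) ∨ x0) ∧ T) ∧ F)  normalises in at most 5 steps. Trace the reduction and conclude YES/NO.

  start: ¬(¬(F ∨ F) ∨ x0) ∨ ((((x0 ∧ T) ∨ x0) ∧ T) ∧ F)
  [1] (¬¬(F ∨ F) ∧ ¬x0) ∨ ((((x0 ∧ T) ∨ x0) ∧ T) ∧ F)
  [2] ((F ∨ F) ∧ ¬x0) ∨ ((((x0 ∧ T) ∨ x0) ∧ T) ∧ F)
  [3] (F ∧ ¬x0) ∨ ((((x0 ∧ T) ∨ x0) ∧ T) ∧ F)
  [4] F ∨ ((((x0 ∧ T) ∨ x0) ∧ T) ∧ F)
  [5] (((x0 ∧ T) ∨ x0) ∧ T) ∧ F

Answer: NO — after 5 steps the term is (((x0 ∧ T) ∨ x0) ∧ T) ∧ F, not yet normal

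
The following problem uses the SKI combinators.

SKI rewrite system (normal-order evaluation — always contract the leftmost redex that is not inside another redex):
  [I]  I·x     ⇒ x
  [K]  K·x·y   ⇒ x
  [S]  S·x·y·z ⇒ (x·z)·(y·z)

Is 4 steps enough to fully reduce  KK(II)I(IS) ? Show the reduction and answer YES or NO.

  start: KK(II)I(IS)
  step 1: KI(IS)
  step 2: I

Answer: YES — reaches normal form I in 2 ≤ 4 steps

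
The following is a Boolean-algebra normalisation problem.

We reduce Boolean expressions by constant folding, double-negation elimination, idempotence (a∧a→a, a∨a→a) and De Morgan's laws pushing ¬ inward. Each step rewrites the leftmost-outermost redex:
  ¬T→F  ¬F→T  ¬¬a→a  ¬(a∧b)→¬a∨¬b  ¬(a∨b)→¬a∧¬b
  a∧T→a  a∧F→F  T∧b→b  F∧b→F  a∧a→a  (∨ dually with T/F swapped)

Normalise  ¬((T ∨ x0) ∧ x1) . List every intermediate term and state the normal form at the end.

Answer: normal form = ¬x1  (in 5 steps)

Derivation:
  start: ¬((T ∨ x0) ∧ x1)
  [1] ¬(T ∨ x0) ∨ ¬x1
  [2] (¬T ∧ ¬x0) ∨ ¬x1
  [3] (F ∧ ¬x0) ∨ ¬x1
  [4] F ∨ ¬x1
  [5] ¬x1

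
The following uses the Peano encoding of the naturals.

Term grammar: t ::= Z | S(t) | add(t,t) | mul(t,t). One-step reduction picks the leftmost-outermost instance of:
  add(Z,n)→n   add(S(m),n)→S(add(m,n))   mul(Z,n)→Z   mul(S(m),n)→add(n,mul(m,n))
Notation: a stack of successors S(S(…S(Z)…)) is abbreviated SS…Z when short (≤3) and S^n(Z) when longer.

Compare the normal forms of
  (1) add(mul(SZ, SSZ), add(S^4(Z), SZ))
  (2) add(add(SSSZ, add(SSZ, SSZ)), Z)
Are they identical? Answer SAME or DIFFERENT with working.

Answer: SAME — A ⇓ S^7(Z), B ⇓ S^7(Z)

Derivation:
Term A:
  start: add(mul(SZ, SSZ), add(S^4(Z), SZ))
  [1] add(add(SSZ, mul(Z, SSZ)), add(S^4(Z), SZ))
  [2] add(S(add(SZ, mul(Z, SSZ))), add(S^4(Z), SZ))
  [3] S(add(add(SZ, mul(Z, SSZ)), add(S^4(Z), SZ)))
  [4] S(add(S(add(Z, mul(Z, SSZ))), add(S^4(Z), SZ)))
  [5] S(S(add(add(Z, mul(Z, SSZ)), add(S^4(Z), SZ))))
  [6] S(S(add(mul(Z, SSZ), add(S^4(Z), SZ))))
  [7] S(S(add(Z, add(S^4(Z), SZ))))
  [8] S(S(add(S^4(Z), SZ)))
  [9] S(S(S(add(SSSZ, SZ))))
  [10] S(S(S(S(add(SSZ, SZ)))))
  [11] S(S(S(S(S(add(SZ, SZ))))))
  [12] S(S(S(S(S(S(add(Z, SZ)))))))
  [13] S^7(Z)

Term B:
  start: add(add(SSSZ, add(SSZ, SSZ)), Z)
  [1] add(S(add(SSZ, add(SSZ, SSZ))), Z)
  [2] S(add(add(SSZ, add(SSZ, SSZ)), Z))
  [3] S(add(S(add(SZ, add(SSZ, SSZ))), Z))
  [4] S(S(add(add(SZ, add(SSZ, SSZ)), Z)))
  [5] S(S(add(S(add(Z, add(SSZ, SSZ))), Z)))
  [6] S(S(S(add(add(Z, add(SSZ, SSZ)), Z))))
  [7] S(S(S(add(add(SSZ, SSZ), Z))))
  [8] S(S(S(add(S(add(SZ, SSZ)), Z))))
  [9] S(S(S(S(add(add(SZ, SSZ), Z)))))
  [10] S(S(S(S(add(S(add(Z, SSZ)), Z)))))
  [11] S(S(S(S(S(add(add(Z, SSZ), Z))))))
  [12] S(S(S(S(S(add(SSZ, Z))))))
  [13] S(S(S(S(S(S(add(SZ, Z)))))))
  [14] S(S(S(S(S(S(S(add(Z, Z))))))))
  [15] S^7(Z)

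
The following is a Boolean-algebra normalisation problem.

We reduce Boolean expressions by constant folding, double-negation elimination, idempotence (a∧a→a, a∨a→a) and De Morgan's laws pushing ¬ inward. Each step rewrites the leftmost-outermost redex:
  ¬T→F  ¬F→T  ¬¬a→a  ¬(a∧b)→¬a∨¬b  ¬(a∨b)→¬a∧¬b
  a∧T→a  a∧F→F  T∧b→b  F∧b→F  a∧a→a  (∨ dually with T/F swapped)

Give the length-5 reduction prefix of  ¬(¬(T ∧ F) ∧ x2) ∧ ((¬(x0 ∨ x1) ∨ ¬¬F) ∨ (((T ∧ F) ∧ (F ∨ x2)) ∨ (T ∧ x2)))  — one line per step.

Answer: after 5 steps: ¬x2 ∧ (((¬x0 ∧ ¬x1) ∨ ¬¬F) ∨ (((T ∧ F) ∧ (F ∨ x2)) ∨ (T ∧ x2)))

Reduction:
  start: ¬(¬(T ∧ F) ∧ x2) ∧ ((¬(x0 ∨ x1) ∨ ¬¬F) ∨ (((T ∧ F) ∧ (F ∨ x2)) ∨ (T ∧ x2)))
  →1  (¬¬(T ∧ F) ∨ ¬x2) ∧ ((¬(x0 ∨ x1) ∨ ¬¬F) ∨ (((T ∧ F) ∧ (F ∨ x2)) ∨ (T ∧ x2)))
  →2  ((T ∧ F) ∨ ¬x2) ∧ ((¬(x0 ∨ x1) ∨ ¬¬F) ∨ (((T ∧ F) ∧ (F ∨ x2)) ∨ (T ∧ x2)))
  →3  (F ∨ ¬x2) ∧ ((¬(x0 ∨ x1) ∨ ¬¬F) ∨ (((T ∧ F) ∧ (F ∨ x2)) ∨ (T ∧ x2)))
  →4  ¬x2 ∧ ((¬(x0 ∨ x1) ∨ ¬¬F) ∨ (((T ∧ F) ∧ (F ∨ x2)) ∨ (T ∧ x2)))
  →5  ¬x2 ∧ (((¬x0 ∧ ¬x1) ∨ ¬¬F) ∨ (((T ∧ F) ∧ (F ∨ x2)) ∨ (T ∧ x2)))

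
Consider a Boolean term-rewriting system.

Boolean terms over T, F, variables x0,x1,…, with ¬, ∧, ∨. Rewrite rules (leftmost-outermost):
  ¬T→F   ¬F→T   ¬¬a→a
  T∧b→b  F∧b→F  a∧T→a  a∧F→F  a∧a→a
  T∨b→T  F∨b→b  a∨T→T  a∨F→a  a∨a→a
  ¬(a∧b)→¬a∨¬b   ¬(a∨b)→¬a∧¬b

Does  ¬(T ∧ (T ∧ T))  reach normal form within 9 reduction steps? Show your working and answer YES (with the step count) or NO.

Answer: YES — reaches normal form F in 6 ≤ 9 steps

Working:
  start: ¬(T ∧ (T ∧ T))
  →1  ¬T ∨ ¬(T ∧ T)
  →2  F ∨ ¬(T ∧ T)
  →3  ¬(T ∧ T)
  →4  ¬T ∨ ¬T
  →5  ¬T
  →6  F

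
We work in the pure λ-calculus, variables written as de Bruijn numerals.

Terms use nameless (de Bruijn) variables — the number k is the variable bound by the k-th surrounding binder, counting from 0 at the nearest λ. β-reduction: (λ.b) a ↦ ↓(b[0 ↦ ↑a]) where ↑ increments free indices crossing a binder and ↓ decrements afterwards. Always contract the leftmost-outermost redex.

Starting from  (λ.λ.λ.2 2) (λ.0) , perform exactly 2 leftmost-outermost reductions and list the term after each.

Answer: after 2 steps: λ.λ.λ.0

Reduction:
  start: (λ.λ.λ.2 2) (λ.0)
  →1  λ.λ.(λ.0) (λ.0)
  →2  λ.λ.λ.0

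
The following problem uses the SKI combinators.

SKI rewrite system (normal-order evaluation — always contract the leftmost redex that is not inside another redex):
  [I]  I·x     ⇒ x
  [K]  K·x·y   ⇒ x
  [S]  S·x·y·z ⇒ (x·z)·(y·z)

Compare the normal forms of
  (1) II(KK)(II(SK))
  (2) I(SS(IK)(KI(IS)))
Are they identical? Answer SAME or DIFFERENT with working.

Term A:
  start: II(KK)(II(SK))
  [1] I(KK)(II(SK))
  [2] KK(II(SK))
  [3] K

Term B:
  start: I(SS(IK)(KI(IS)))
  [1] SS(IK)(KI(IS))
  [2] S(KI(IS))(IK(KI(IS)))
  [3] SI(IK(KI(IS)))
  [4] SI(K(KI(IS)))
  [5] SI(KI)

Answer: DIFFERENT — A ⇓ K, B ⇓ SI(KI)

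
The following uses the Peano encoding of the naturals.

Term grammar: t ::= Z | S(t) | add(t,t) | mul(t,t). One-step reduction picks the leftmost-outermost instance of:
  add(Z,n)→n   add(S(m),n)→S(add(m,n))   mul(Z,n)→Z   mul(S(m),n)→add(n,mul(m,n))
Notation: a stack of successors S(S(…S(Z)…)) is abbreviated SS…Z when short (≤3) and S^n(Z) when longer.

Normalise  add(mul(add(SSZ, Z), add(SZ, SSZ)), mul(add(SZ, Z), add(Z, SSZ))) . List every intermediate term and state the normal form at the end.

Answer: normal form = S^8(Z)  (in 33 steps)

Working:
  start: add(mul(add(SSZ, Z), add(SZ, SSZ)), mul(add(SZ, Z), add(Z, SSZ)))
  →1  add(mul(S(add(SZ, Z)), add(SZ, SSZ)), mul(add(SZ, Z), add(Z, SSZ)))
  →2  add(add(add(SZ, SSZ), mul(add(SZ, Z), add(SZ, SSZ))), mul(add(SZ, Z), add(Z, SSZ)))
  →3  add(add(S(add(Z, SSZ)), mul(add(SZ, Z), add(SZ, SSZ))), mul(add(SZ, Z), add(Z, SSZ)))
  →4  add(S(add(add(Z, SSZ), mul(add(SZ, Z), add(SZ, SSZ)))), mul(add(SZ, Z), add(Z, SSZ)))
  →5  S(add(add(add(Z, SSZ), mul(add(SZ, Z), add(SZ, SSZ))), mul(add(SZ, Z), add(Z, SSZ))))
  →6  S(add(add(SSZ, mul(add(SZ, Z), add(SZ, SSZ))), mul(add(SZ, Z), add(Z, SSZ))))
  →7  S(add(S(add(SZ, mul(add(SZ, Z), add(SZ, SSZ)))), mul(add(SZ, Z), add(Z, SSZ))))
  →8  S(S(add(add(SZ, mul(add(SZ, Z), add(SZ, SSZ))), mul(add(SZ, Z), add(Z, SSZ)))))
  →9  S(S(add(S(add(Z, mul(add(SZ, Z), add(SZ, SSZ)))), mul(add(SZ, Z), add(Z, SSZ)))))
  →10  S(S(S(add(add(Z, mul(add(SZ, Z), add(SZ, SSZ))), mul(add(SZ, Z), add(Z, SSZ))))))
  →11  S(S(S(add(mul(add(SZ, Z), add(SZ, SSZ)), mul(add(SZ, Z), add(Z, SSZ))))))
  →12  S(S(S(add(mul(S(add(Z, Z)), add(SZ, SSZ)), mul(add(SZ, Z), add(Z, SSZ))))))
  →13  S(S(S(add(add(add(SZ, SSZ), mul(add(Z, Z), add(SZ, SSZ))), mul(add(SZ, Z), add(Z, SSZ))))))
  →14  S(S(S(add(add(S(add(Z, SSZ)), mul(add(Z, Z), add(SZ, SSZ))), mul(add(SZ, Z), add(Z, SSZ))))))
  →15  S(S(S(add(S(add(add(Z, SSZ), mul(add(Z, Z), add(SZ, SSZ)))), mul(add(SZ, Z), add(Z, SSZ))))))
  →16  S(S(S(S(add(add(add(Z, SSZ), mul(add(Z, Z), add(SZ, SSZ))), mul(add(SZ, Z), add(Z, SSZ)))))))
  →17  S(S(S(S(add(add(SSZ, mul(add(Z, Z), add(SZ, SSZ))), mul(add(SZ, Z), add(Z, SSZ)))))))
  →18  S(S(S(S(add(S(add(SZ, mul(add(Z, Z), add(SZ, SSZ)))), mul(add(SZ, Z), add(Z, SSZ)))))))
  →19  S(S(S(S(S(add(add(SZ, mul(add(Z, Z), add(SZ, SSZ))), mul(add(SZ, Z), add(Z, SSZ))))))))
  →20  S(S(S(S(S(add(S(add(Z, mul(add(Z, Z), add(SZ, SSZ)))), mul(add(SZ, Z), add(Z, SSZ))))))))
  →21  S(S(S(S(S(S(add(add(Z, mul(add(Z, Z), add(SZ, SSZ))), mul(add(SZ, Z), add(Z, SSZ)))))))))
  →22  S(S(S(S(S(S(add(mul(add(Z, Z), add(SZ, SSZ)), mul(add(SZ, Z), add(Z, SSZ)))))))))
  →23  S(S(S(S(S(S(add(mul(Z, add(SZ, SSZ)), mul(add(SZ, Z), add(Z, SSZ)))))))))
  →24  S(S(S(S(S(S(add(Z, mul(add(SZ, Z), add(Z, SSZ)))))))))
  →25  S(S(S(S(S(S(mul(add(SZ, Z), add(Z, SSZ))))))))
  →26  S(S(S(S(S(S(mul(S(add(Z, Z)), add(Z, SSZ))))))))
  →27  S(S(S(S(S(S(add(add(Z, SSZ), mul(add(Z, Z), add(Z, SSZ)))))))))
  →28  S(S(S(S(S(S(add(SSZ, mul(add(Z, Z), add(Z, SSZ)))))))))
  →29  S(S(S(S(S(S(S(add(SZ, mul(add(Z, Z), add(Z, SSZ))))))))))
  →30  S(S(S(S(S(S(S(S(add(Z, mul(add(Z, Z), add(Z, SSZ)))))))))))
  →31  S(S(S(S(S(S(S(S(mul(add(Z, Z), add(Z, SSZ))))))))))
  →32  S(S(S(S(S(S(S(S(mul(Z, add(Z, SSZ))))))))))
  →33  S^8(Z)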